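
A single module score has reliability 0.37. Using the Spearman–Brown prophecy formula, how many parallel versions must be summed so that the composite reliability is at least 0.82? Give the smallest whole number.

8

k ≥ ρ*(1−ρ₁)/(ρ₁(1−ρ*)) = 0.82·0.63 / (0.37·0.18) = 7.757.
Smallest integer k = 8.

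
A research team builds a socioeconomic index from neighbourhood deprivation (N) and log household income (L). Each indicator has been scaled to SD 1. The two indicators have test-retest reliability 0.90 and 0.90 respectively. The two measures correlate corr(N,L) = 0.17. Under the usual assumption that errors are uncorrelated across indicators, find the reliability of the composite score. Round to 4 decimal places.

Var(N+L) = 2 + 2·[0.17] = 2 + 0.34 = 2.34.
With uncorrelated errors the cross-covariances are all true-score covariance, so they carry over unchanged; only the diagonal terms shrink to ρᵢσᵢ².
True-score variance = [0.90 + 0.90] + 0.34 = 1.8 + 0.34 = 2.14.
Reliability = 2.14 / 2.34 = 0.9145.

0.9145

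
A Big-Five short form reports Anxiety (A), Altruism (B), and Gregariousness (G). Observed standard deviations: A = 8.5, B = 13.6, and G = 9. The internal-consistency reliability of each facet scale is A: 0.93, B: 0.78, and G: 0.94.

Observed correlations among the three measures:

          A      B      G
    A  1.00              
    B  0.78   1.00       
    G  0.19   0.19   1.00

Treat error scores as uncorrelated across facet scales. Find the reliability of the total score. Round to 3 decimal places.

Var(A+B+G) = 8.5² + 13.6² + 9² + 2·[8.5·13.6·0.78 + 8.5·9·0.19 + 13.6·9·0.19] = 338.21 + 255.918 = 594.128.
Because errors are independent across components, Cov(Tᵢ,Tⱼ) = Cov(Xᵢ,Xⱼ); the off-diagonal part of the true-score variance is the same as above.
True-score variance = [8.5²·0.93 + 13.6²·0.78 + 9²·0.94] + 255.918 = 287.601 + 255.918 = 543.519.
Reliability = 543.519 / 594.128 = 0.915.

0.915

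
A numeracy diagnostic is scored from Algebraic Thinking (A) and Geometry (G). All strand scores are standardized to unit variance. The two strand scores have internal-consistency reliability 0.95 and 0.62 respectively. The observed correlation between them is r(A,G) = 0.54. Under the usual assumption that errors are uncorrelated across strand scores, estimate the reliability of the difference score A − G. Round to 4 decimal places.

0.5326

Var(A−G) = 1 + 1 − 2·0.54 = 2 − 1.08 = 0.92.
With uncorrelated errors the cross-covariances are all true-score covariance, so they carry over unchanged; only the diagonal terms shrink to ρᵢσᵢ².
True-score variance = [0.95 + 0.62] − 1.08 = 1.57 − 1.08 = 0.49.
Reliability = 0.49 / 0.92 = 0.5326.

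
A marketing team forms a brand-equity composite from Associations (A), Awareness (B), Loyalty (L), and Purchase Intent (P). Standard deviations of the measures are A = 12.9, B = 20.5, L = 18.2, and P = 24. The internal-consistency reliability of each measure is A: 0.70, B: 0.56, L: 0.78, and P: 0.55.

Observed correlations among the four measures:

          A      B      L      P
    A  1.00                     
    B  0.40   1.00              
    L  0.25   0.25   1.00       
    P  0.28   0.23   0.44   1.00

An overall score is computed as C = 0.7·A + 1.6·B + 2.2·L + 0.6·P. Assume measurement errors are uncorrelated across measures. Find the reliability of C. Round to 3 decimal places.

0.805

Var(C) = 0.7²·12.9² + 1.6²·20.5² + 2.2²·18.2² + 0.6²·24² + 2·[1.12·12.9·20.5·0.40 + 1.54·12.9·18.2·0.25 + 0.42·12.9·24·0.28 + 3.52·20.5·18.2·0.25 + 0.96·20.5·24·0.23 + 1.32·18.2·24·0.44] = 2967.94 + 1871.86 = 4839.8.
With uncorrelated errors the cross-covariances are all true-score covariance, so they carry over unchanged; only the diagonal terms shrink to ρᵢσᵢ².
True-score variance = [0.7²·12.9²·0.70 + 1.6²·20.5²·0.56 + 2.2²·18.2²·0.78 + 0.6²·24²·0.55] + 1871.86 = 2024.09 + 1871.86 = 3895.95.
Reliability = 3895.95 / 4839.8 = 0.805.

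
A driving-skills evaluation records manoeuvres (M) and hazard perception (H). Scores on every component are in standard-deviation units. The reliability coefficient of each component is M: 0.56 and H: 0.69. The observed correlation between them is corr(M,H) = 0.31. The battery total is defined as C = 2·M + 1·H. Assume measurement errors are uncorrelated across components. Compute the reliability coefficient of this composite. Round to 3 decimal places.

Var(C) = 2² + 1 + 2·[2·0.31] = 5 + 1.24 = 6.24.
Under uncorrelated errors the observed covariances equal the true-score covariances, so only the own-variance terms attenuate.
True-score variance = [2²·0.56 + 0.69] + 1.24 = 2.93 + 1.24 = 4.17.
Reliability = 4.17 / 6.24 = 0.668.

0.668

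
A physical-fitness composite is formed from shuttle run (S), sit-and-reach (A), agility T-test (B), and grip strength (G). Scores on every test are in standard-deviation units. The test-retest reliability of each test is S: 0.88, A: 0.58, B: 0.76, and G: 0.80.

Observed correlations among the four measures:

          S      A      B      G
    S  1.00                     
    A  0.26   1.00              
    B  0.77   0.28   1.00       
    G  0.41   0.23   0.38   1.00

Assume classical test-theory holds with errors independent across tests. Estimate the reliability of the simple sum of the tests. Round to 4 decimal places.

Var(S+A+B+G) = 4 + 2·[0.26 + 0.77 + 0.41 + 0.28 + 0.23 + 0.38] = 4 + 4.66 = 8.66.
With uncorrelated errors the cross-covariances are all true-score covariance, so they carry over unchanged; only the diagonal terms shrink to ρᵢσᵢ².
True-score variance = [0.88 + 0.58 + 0.76 + 0.80] + 4.66 = 3.02 + 4.66 = 7.68.
Reliability = 7.68 / 8.66 = 0.8868.

0.8868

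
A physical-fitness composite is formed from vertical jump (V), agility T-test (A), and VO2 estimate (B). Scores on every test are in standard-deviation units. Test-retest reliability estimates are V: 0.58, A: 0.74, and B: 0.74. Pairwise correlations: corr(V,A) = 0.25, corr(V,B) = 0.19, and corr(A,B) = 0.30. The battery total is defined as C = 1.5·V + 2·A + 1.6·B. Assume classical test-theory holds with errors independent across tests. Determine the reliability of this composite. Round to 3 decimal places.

Var(C) = 1.5² + 2² + 1.6² + 2·[3·0.25 + 2.4·0.19 + 3.2·0.30] = 8.81 + 4.332 = 13.142.
With uncorrelated errors the cross-covariances are all true-score covariance, so they carry over unchanged; only the diagonal terms shrink to ρᵢσᵢ².
True-score variance = [1.5²·0.58 + 2²·0.74 + 1.6²·0.74] + 4.332 = 6.1594 + 4.332 = 10.4914.
Reliability = 10.4914 / 13.142 = 0.798.

0.798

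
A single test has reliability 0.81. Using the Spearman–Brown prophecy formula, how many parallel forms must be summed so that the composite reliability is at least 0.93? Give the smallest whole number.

k ≥ ρ*(1−ρ₁)/(ρ₁(1−ρ*)) = 0.93·0.19 / (0.81·0.07) = 3.116.
Smallest integer k = 4.

4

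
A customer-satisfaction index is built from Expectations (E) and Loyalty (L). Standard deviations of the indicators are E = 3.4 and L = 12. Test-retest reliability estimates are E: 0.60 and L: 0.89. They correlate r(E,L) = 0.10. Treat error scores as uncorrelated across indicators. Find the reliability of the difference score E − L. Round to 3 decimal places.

Var(E−L) = 3.4² + 12² − 2·3.4·12·0.10 = 155.56 − 8.16 = 147.4.
Because errors are independent across components, Cov(Tᵢ,Tⱼ) = Cov(Xᵢ,Xⱼ); the off-diagonal part of the true-score variance is the same as above.
True-score variance = [3.4²·0.60 + 12²·0.89] − 8.16 = 135.096 − 8.16 = 126.936.
Reliability = 126.936 / 147.4 = 0.861.

0.861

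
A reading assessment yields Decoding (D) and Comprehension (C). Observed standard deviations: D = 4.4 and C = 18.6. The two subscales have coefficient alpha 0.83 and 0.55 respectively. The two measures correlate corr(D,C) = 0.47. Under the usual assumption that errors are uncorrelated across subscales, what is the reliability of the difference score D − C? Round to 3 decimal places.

0.449

Var(D−C) = 4.4² + 18.6² − 2·4.4·18.6·0.47 = 365.32 − 76.9296 = 288.39.
Under uncorrelated errors the observed covariances equal the true-score covariances, so only the own-variance terms attenuate.
True-score variance = [4.4²·0.83 + 18.6²·0.55] − 76.9296 = 206.347 − 76.9296 = 129.417.
Reliability = 129.417 / 288.39 = 0.449.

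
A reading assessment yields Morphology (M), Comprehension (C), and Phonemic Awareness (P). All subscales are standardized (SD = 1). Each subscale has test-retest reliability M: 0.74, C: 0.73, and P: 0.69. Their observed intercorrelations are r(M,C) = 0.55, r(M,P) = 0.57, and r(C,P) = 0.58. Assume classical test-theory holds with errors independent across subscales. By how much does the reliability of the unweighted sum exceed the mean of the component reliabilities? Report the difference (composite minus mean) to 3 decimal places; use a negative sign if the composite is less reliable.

Var(sum) = 3 + 3.4 = 6.4; true-score variance = 2.16 + 3.4 = 5.56; composite reliability = 0.8688.
Mean component reliability = 0.7200.
Difference = 0.8688 − 0.7200 = 0.149.

0.149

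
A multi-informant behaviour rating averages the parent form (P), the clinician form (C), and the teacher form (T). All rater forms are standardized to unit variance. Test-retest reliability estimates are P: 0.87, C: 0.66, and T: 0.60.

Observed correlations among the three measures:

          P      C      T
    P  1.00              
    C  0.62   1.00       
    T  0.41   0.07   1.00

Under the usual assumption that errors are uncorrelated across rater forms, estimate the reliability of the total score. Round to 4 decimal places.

0.8327

Var(P+C+T) = 3 + 2·[0.62 + 0.41 + 0.07] = 3 + 2.2 = 5.2.
Under uncorrelated errors the observed covariances equal the true-score covariances, so only the own-variance terms attenuate.
True-score variance = [0.87 + 0.66 + 0.60] + 2.2 = 2.13 + 2.2 = 4.33.
Reliability = 4.33 / 5.2 = 0.8327.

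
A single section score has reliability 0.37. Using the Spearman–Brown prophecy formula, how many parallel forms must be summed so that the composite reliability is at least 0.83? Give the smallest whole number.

9

k ≥ ρ*(1−ρ₁)/(ρ₁(1−ρ*)) = 0.83·0.63 / (0.37·0.17) = 8.313.
Smallest integer k = 9.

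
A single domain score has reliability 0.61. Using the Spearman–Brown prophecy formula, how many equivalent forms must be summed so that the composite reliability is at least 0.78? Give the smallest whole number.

3

k ≥ ρ*(1−ρ₁)/(ρ₁(1−ρ*)) = 0.78·0.39 / (0.61·0.22) = 2.267.
Smallest integer k = 3.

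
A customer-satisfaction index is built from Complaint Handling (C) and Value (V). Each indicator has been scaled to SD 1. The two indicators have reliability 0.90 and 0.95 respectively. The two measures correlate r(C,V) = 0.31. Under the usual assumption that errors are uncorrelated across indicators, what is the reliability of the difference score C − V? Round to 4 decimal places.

0.8913

Var(C−V) = 1 + 1 − 2·0.31 = 2 − 0.62 = 1.38.
Because errors are independent across components, Cov(Tᵢ,Tⱼ) = Cov(Xᵢ,Xⱼ); the off-diagonal part of the true-score variance is the same as above.
True-score variance = [0.90 + 0.95] − 0.62 = 1.85 − 0.62 = 1.23.
Reliability = 1.23 / 1.38 = 0.8913.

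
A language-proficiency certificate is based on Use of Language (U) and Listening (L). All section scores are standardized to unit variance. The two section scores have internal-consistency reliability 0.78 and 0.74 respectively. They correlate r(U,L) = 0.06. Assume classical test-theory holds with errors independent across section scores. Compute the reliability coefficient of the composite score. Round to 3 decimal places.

0.774

Var(U+L) = 2 + 2·[0.06] = 2 + 0.12 = 2.12.
Under uncorrelated errors the observed covariances equal the true-score covariances, so only the own-variance terms attenuate.
True-score variance = [0.78 + 0.74] + 0.12 = 1.52 + 0.12 = 1.64.
Reliability = 1.64 / 2.12 = 0.774.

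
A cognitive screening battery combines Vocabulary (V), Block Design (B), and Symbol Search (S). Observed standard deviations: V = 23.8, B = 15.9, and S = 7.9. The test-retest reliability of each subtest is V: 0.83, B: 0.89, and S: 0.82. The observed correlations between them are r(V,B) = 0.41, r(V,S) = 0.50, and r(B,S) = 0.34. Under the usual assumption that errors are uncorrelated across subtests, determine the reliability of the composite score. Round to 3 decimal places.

Var(V+B+S) = 23.8² + 15.9² + 7.9² + 2·[23.8·15.9·0.41 + 23.8·7.9·0.50 + 15.9·7.9·0.34] = 881.66 + 583.739 = 1465.4.
Under uncorrelated errors the observed covariances equal the true-score covariances, so only the own-variance terms attenuate.
True-score variance = [23.8²·0.83 + 15.9²·0.89 + 7.9²·0.82] + 583.739 = 746.322 + 583.739 = 1330.06.
Reliability = 1330.06 / 1465.4 = 0.908.

0.908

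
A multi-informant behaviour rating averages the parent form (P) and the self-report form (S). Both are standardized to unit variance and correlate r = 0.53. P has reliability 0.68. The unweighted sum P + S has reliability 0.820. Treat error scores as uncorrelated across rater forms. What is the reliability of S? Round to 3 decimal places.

0.769

Var(P+S) = 2 + 2·0.53 = 3.060.
True-score variance = ρ_P + ρ_S + 2·0.53, so 0.820 = (0.68 + ρ_S + 1.06) / 3.060.
ρ_S = 0.820·3.060 − 0.68 − 1.06 = 0.769.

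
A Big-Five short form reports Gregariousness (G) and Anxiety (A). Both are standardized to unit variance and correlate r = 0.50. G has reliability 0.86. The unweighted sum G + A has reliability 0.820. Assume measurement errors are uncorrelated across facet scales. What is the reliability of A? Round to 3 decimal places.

0.600

Var(G+A) = 2 + 2·0.50 = 3.000.
True-score variance = ρ_G + ρ_A + 2·0.50, so 0.820 = (0.86 + ρ_A + 1.00) / 3.000.
ρ_A = 0.820·3.000 − 0.86 − 1.00 = 0.600.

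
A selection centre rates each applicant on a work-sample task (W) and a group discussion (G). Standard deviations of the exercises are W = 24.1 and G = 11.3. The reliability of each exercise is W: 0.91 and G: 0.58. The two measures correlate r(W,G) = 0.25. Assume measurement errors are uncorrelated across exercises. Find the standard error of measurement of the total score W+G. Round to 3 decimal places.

10.291

Var(total) = 708.5 + 136.165 = 844.665.
True-score variance = 602.597 + 136.165 = 738.762, so reliability = 0.8746.
Error variance = 844.665 − 738.762 = 105.903; SEM = √105.903 = 10.291.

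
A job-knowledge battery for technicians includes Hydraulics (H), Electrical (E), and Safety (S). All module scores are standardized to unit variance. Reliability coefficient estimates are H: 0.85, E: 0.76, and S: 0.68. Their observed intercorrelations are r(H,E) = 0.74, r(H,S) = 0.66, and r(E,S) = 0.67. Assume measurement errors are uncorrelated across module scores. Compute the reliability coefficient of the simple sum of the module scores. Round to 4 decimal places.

0.9006

Var(H+E+S) = 3 + 2·[0.74 + 0.66 + 0.67] = 3 + 4.14 = 7.14.
With uncorrelated errors the cross-covariances are all true-score covariance, so they carry over unchanged; only the diagonal terms shrink to ρᵢσᵢ².
True-score variance = [0.85 + 0.76 + 0.68] + 4.14 = 2.29 + 4.14 = 6.43.
Reliability = 6.43 / 7.14 = 0.9006.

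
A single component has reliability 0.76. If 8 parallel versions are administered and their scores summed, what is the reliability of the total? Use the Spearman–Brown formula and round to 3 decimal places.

0.962

ρ_k = kρ / (1 + (k−1)ρ) = 8·0.76 / (1 + 7·0.76) = 6.080 / 6.320 = 0.962.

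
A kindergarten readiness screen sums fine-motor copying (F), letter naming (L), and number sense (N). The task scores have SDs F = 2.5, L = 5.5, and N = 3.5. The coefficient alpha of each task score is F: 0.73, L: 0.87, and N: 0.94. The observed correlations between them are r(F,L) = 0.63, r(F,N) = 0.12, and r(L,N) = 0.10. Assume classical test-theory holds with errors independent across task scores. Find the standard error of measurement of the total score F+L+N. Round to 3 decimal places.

2.521

Var(total) = 48.75 + 23.275 = 72.025.
True-score variance = 42.395 + 23.275 = 65.67, so reliability = 0.9118.
Error variance = 72.025 − 65.67 = 6.355; SEM = √6.355 = 2.521.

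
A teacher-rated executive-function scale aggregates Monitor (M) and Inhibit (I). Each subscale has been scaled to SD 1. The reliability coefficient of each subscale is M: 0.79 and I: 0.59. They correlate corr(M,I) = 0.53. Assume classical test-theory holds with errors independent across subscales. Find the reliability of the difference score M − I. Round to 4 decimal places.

0.3404

Var(M−I) = 1 + 1 − 2·0.53 = 2 − 1.06 = 0.94.
With uncorrelated errors the cross-covariances are all true-score covariance, so they carry over unchanged; only the diagonal terms shrink to ρᵢσᵢ².
True-score variance = [0.79 + 0.59] − 1.06 = 1.38 − 1.06 = 0.32.
Reliability = 0.32 / 0.94 = 0.3404.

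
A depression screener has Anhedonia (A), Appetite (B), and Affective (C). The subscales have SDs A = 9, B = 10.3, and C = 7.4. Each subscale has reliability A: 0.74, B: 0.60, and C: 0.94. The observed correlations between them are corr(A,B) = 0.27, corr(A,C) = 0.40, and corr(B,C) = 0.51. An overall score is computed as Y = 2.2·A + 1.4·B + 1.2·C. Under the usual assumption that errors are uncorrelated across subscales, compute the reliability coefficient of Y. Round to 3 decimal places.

Var(Y) = 2.2²·9² + 1.4²·10.3² + 1.2²·7.4² + 2·[3.08·9·10.3·0.27 + 2.64·9·7.4·0.40 + 1.68·10.3·7.4·0.51] = 678.831 + 425.448 = 1104.28.
Because errors are independent across components, Cov(Tᵢ,Tⱼ) = Cov(Xᵢ,Xⱼ); the off-diagonal part of the true-score variance is the same as above.
True-score variance = [2.2²·9²·0.74 + 1.4²·10.3²·0.60 + 1.2²·7.4²·0.94] + 425.448 = 488.995 + 425.448 = 914.443.
Reliability = 914.443 / 1104.28 = 0.828.

0.828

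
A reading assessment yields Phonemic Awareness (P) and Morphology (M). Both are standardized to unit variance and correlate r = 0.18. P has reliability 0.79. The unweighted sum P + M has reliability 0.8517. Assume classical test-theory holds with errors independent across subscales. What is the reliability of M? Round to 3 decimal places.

Var(P+M) = 2 + 2·0.18 = 2.360.
True-score variance = ρ_P + ρ_M + 2·0.18, so 0.8517 = (0.79 + ρ_M + 0.36) / 2.360.
ρ_M = 0.8517·2.360 − 0.79 − 0.36 = 0.860.

0.860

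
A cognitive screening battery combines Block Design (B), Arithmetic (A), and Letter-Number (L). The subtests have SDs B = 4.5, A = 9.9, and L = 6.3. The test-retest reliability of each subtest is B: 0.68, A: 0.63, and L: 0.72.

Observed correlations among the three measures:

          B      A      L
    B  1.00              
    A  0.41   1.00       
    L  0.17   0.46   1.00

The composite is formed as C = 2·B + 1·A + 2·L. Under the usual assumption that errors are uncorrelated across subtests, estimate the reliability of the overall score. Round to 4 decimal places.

Var(C) = 2²·4.5² + 9.9² + 2²·6.3² + 2·[2·4.5·9.9·0.41 + 4·4.5·6.3·0.17 + 2·9.9·6.3·0.46] = 337.77 + 226.379 = 564.149.
Because errors are independent across components, Cov(Tᵢ,Tⱼ) = Cov(Xᵢ,Xⱼ); the off-diagonal part of the true-score variance is the same as above.
True-score variance = [2²·4.5²·0.68 + 9.9²·0.63 + 2²·6.3²·0.72] + 226.379 = 231.133 + 226.379 = 457.512.
Reliability = 457.512 / 564.149 = 0.8110.

0.8110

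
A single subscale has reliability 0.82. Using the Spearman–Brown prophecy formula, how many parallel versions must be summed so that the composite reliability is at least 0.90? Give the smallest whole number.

k ≥ ρ*(1−ρ₁)/(ρ₁(1−ρ*)) = 0.90·0.18 / (0.82·0.10) = 1.976.
Smallest integer k = 2.

2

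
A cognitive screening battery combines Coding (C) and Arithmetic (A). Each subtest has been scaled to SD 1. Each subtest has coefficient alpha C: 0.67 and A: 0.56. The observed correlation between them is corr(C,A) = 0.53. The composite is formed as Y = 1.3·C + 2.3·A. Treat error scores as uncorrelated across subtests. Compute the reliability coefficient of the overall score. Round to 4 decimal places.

Var(Y) = 1.3² + 2.3² + 2·[2.99·0.53] = 6.98 + 3.1694 = 10.1494.
With uncorrelated errors the cross-covariances are all true-score covariance, so they carry over unchanged; only the diagonal terms shrink to ρᵢσᵢ².
True-score variance = [1.3²·0.67 + 2.3²·0.56] + 3.1694 = 4.0947 + 3.1694 = 7.2641.
Reliability = 7.2641 / 10.1494 = 0.7157.

0.7157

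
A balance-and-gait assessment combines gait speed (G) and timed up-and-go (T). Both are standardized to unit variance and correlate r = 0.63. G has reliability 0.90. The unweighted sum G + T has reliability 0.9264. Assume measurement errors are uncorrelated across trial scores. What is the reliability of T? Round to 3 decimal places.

0.860

Var(G+T) = 2 + 2·0.63 = 3.260.
True-score variance = ρ_G + ρ_T + 2·0.63, so 0.9264 = (0.90 + ρ_T + 1.26) / 3.260.
ρ_T = 0.9264·3.260 − 0.90 − 1.26 = 0.860.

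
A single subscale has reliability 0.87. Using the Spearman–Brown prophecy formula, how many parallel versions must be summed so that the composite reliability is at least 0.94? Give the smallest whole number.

k ≥ ρ*(1−ρ₁)/(ρ₁(1−ρ*)) = 0.94·0.13 / (0.87·0.06) = 2.341.
Smallest integer k = 3.

3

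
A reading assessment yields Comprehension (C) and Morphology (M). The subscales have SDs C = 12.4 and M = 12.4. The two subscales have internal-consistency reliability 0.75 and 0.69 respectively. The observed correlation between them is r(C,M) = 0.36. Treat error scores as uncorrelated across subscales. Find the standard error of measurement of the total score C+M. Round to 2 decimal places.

Var(total) = 307.52 + 110.707 = 418.227.
True-score variance = 221.414 + 110.707 = 332.122, so reliability = 0.7941.
Error variance = 418.227 − 332.122 = 86.1056; SEM = √86.1056 = 9.28.

9.28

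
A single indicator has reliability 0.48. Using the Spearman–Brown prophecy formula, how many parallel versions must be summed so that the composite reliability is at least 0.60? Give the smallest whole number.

2

k ≥ ρ*(1−ρ₁)/(ρ₁(1−ρ*)) = 0.60·0.52 / (0.48·0.40) = 1.625.
Smallest integer k = 2.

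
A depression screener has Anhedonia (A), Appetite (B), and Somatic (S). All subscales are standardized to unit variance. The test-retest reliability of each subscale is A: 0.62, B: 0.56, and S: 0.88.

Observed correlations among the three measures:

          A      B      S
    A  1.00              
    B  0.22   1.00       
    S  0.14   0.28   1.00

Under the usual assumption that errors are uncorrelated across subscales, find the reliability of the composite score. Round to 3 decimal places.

0.780

Var(A+B+S) = 3 + 2·[0.22 + 0.14 + 0.28] = 3 + 1.28 = 4.28.
Under uncorrelated errors the observed covariances equal the true-score covariances, so only the own-variance terms attenuate.
True-score variance = [0.62 + 0.56 + 0.88] + 1.28 = 2.06 + 1.28 = 3.34.
Reliability = 3.34 / 4.28 = 0.780.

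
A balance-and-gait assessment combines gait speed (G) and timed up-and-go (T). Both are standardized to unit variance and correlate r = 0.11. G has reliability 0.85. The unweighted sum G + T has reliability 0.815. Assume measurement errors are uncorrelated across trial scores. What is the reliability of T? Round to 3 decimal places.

Var(G+T) = 2 + 2·0.11 = 2.220.
True-score variance = ρ_G + ρ_T + 2·0.11, so 0.815 = (0.85 + ρ_T + 0.22) / 2.220.
ρ_T = 0.815·2.220 − 0.85 − 0.22 = 0.739.

0.739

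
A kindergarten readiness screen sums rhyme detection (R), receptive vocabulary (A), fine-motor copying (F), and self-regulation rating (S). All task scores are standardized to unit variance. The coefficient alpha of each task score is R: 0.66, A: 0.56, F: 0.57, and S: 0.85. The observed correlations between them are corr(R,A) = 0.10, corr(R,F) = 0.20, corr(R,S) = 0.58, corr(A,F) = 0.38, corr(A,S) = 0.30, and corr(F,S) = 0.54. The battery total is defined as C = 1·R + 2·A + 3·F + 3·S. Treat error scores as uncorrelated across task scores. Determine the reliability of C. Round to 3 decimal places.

Var(C) = 1 + 2² + 3² + 3² + 2·[2·0.10 + 3·0.20 + 3·0.58 + 6·0.38 + 6·0.30 + 9·0.54] = 23 + 22.96 = 45.96.
With uncorrelated errors the cross-covariances are all true-score covariance, so they carry over unchanged; only the diagonal terms shrink to ρᵢσᵢ².
True-score variance = [0.66 + 2²·0.56 + 3²·0.57 + 3²·0.85] + 22.96 = 15.68 + 22.96 = 38.64.
Reliability = 38.64 / 45.96 = 0.841.

0.841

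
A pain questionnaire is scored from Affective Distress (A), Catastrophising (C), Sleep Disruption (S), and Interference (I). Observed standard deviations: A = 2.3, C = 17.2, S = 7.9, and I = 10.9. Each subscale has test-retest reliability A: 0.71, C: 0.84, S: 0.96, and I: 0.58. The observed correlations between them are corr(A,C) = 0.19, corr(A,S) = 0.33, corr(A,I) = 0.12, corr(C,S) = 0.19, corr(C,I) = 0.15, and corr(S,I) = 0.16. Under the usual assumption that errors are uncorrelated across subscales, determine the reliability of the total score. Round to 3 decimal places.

0.844

Var(A+C+S+I) = 2.3² + 17.2² + 7.9² + 10.9² + 2·[2.3·17.2·0.19 + 2.3·7.9·0.33 + 2.3·10.9·0.12 + 17.2·7.9·0.19 + 17.2·10.9·0.15 + 7.9·10.9·0.16] = 482.35 + 168.475 = 650.825.
Under uncorrelated errors the observed covariances equal the true-score covariances, so only the own-variance terms attenuate.
True-score variance = [2.3²·0.71 + 17.2²·0.84 + 7.9²·0.96 + 10.9²·0.58] + 168.475 = 381.085 + 168.475 = 549.56.
Reliability = 549.56 / 650.825 = 0.844.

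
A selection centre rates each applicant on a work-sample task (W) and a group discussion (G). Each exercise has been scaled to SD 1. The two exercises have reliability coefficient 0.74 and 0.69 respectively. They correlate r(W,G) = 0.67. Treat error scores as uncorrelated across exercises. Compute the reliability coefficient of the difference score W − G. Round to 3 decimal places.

Var(W−G) = 1 + 1 − 2·0.67 = 2 − 1.34 = 0.66.
With uncorrelated errors the cross-covariances are all true-score covariance, so they carry over unchanged; only the diagonal terms shrink to ρᵢσᵢ².
True-score variance = [0.74 + 0.69] − 1.34 = 1.43 − 1.34 = 0.09.
Reliability = 0.09 / 0.66 = 0.136.

0.136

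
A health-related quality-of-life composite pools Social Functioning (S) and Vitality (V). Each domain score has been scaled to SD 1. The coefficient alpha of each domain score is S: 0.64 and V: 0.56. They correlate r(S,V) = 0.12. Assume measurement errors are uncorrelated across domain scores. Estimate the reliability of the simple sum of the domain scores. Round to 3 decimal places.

Var(S+V) = 2 + 2·[0.12] = 2 + 0.24 = 2.24.
Because errors are independent across components, Cov(Tᵢ,Tⱼ) = Cov(Xᵢ,Xⱼ); the off-diagonal part of the true-score variance is the same as above.
True-score variance = [0.64 + 0.56] + 0.24 = 1.2 + 0.24 = 1.44.
Reliability = 1.44 / 2.24 = 0.643.

0.643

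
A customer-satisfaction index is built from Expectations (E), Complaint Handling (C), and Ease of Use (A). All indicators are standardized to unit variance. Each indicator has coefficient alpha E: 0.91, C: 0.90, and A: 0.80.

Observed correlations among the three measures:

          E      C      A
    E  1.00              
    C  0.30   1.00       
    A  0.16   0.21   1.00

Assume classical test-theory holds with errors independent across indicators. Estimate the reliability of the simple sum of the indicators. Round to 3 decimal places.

Var(E+C+A) = 3 + 2·[0.30 + 0.16 + 0.21] = 3 + 1.34 = 4.34.
Because errors are independent across components, Cov(Tᵢ,Tⱼ) = Cov(Xᵢ,Xⱼ); the off-diagonal part of the true-score variance is the same as above.
True-score variance = [0.91 + 0.90 + 0.80] + 1.34 = 2.61 + 1.34 = 3.95.
Reliability = 3.95 / 4.34 = 0.910.

0.910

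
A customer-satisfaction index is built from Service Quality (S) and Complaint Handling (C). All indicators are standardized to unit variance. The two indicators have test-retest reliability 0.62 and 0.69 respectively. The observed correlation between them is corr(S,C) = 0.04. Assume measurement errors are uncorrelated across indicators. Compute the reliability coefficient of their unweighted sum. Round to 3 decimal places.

0.668

Var(S+C) = 2 + 2·[0.04] = 2 + 0.08 = 2.08.
Because errors are independent across components, Cov(Tᵢ,Tⱼ) = Cov(Xᵢ,Xⱼ); the off-diagonal part of the true-score variance is the same as above.
True-score variance = [0.62 + 0.69] + 0.08 = 1.31 + 0.08 = 1.39.
Reliability = 1.39 / 2.08 = 0.668.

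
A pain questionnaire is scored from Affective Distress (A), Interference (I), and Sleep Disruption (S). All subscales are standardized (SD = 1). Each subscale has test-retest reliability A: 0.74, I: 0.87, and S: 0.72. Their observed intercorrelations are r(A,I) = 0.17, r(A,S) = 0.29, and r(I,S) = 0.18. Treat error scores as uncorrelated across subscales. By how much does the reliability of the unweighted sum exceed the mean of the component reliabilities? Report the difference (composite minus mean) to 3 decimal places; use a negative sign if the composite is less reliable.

Var(sum) = 3 + 1.28 = 4.28; true-score variance = 2.33 + 1.28 = 3.61; composite reliability = 0.8435.
Mean component reliability = 0.7767.
Difference = 0.8435 − 0.7767 = 0.067.

0.067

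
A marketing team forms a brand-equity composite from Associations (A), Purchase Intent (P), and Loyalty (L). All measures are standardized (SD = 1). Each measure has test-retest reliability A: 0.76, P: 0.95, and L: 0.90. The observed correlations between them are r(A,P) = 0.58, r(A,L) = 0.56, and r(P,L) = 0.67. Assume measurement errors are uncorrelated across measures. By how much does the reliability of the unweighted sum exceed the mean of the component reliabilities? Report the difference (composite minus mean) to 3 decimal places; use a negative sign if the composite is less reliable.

0.071

Var(sum) = 3 + 3.62 = 6.62; true-score variance = 2.61 + 3.62 = 6.23; composite reliability = 0.9411.
Mean component reliability = 0.8700.
Difference = 0.9411 − 0.8700 = 0.071.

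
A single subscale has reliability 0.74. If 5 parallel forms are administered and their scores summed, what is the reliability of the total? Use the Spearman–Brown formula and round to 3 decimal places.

ρ_k = kρ / (1 + (k−1)ρ) = 5·0.74 / (1 + 4·0.74) = 3.700 / 3.960 = 0.934.

0.934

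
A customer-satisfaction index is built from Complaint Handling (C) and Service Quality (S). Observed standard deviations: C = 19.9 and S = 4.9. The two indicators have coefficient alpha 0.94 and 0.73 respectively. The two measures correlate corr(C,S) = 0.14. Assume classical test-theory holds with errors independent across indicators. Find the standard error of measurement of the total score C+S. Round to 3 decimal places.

Var(total) = 420.02 + 27.3028 = 447.323.
True-score variance = 389.777 + 27.3028 = 417.079, so reliability = 0.9324.
Error variance = 447.323 − 417.079 = 30.2433; SEM = √30.2433 = 5.499.

5.499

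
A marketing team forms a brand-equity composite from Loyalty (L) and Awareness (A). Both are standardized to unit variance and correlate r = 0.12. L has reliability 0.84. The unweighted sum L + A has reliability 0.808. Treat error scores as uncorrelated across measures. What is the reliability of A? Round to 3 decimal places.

0.730

Var(L+A) = 2 + 2·0.12 = 2.240.
True-score variance = ρ_L + ρ_A + 2·0.12, so 0.808 = (0.84 + ρ_A + 0.24) / 2.240.
ρ_A = 0.808·2.240 − 0.84 − 0.24 = 0.730.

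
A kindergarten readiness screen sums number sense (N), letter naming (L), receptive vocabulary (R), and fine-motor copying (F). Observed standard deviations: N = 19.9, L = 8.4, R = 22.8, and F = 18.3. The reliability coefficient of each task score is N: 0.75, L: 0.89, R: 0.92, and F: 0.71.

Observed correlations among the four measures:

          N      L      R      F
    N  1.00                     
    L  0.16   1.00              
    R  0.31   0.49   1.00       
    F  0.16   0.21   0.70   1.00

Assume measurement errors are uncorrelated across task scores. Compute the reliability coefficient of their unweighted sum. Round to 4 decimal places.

0.9059

Var(N+L+R+F) = 19.9² + 8.4² + 22.8² + 18.3² + 2·[19.9·8.4·0.16 + 19.9·22.8·0.31 + 19.9·18.3·0.16 + 8.4·22.8·0.49 + 8.4·18.3·0.21 + 22.8·18.3·0.70] = 1321.3 + 1287.72 = 2609.02.
With uncorrelated errors the cross-covariances are all true-score covariance, so they carry over unchanged; only the diagonal terms shrink to ρᵢσᵢ².
True-score variance = [19.9²·0.75 + 8.4²·0.89 + 22.8²·0.92 + 18.3²·0.71] + 1287.72 = 1075.83 + 1287.72 = 2363.55.
Reliability = 2363.55 / 2609.02 = 0.9059.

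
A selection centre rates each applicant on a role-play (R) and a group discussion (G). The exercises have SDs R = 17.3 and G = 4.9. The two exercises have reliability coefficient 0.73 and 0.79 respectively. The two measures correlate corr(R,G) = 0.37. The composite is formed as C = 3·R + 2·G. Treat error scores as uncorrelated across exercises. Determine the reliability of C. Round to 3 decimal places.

Var(C) = 3²·17.3² + 2²·4.9² + 2·[6·17.3·4.9·0.37] = 2789.65 + 376.379 = 3166.03.
With uncorrelated errors the cross-covariances are all true-score covariance, so they carry over unchanged; only the diagonal terms shrink to ρᵢσᵢ².
True-score variance = [3²·17.3²·0.73 + 2²·4.9²·0.79] + 376.379 = 2042.21 + 376.379 = 2418.59.
Reliability = 2418.59 / 3166.03 = 0.764.

0.764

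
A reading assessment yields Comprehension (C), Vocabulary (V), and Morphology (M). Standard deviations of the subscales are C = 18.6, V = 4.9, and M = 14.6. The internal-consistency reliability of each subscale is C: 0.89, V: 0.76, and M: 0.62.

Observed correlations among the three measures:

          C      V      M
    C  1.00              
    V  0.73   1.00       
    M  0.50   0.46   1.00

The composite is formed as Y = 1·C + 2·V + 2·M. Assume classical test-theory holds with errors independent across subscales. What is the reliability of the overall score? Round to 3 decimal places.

0.837

Var(Y) = 18.6² + 2²·4.9² + 2²·14.6² + 2·[2·18.6·4.9·0.73 + 2·18.6·14.6·0.50 + 4·4.9·14.6·0.46] = 1294.64 + 1072.52 = 2367.16.
Under uncorrelated errors the observed covariances equal the true-score covariances, so only the own-variance terms attenuate.
True-score variance = [18.6²·0.89 + 2²·4.9²·0.76 + 2²·14.6²·0.62] + 1072.52 = 909.532 + 1072.52 = 1982.05.
Reliability = 1982.05 / 2367.16 = 0.837.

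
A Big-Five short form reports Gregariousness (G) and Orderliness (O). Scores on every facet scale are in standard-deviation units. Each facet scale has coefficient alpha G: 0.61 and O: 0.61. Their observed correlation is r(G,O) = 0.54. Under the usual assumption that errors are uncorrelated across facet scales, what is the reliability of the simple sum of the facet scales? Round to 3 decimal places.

Var(G+O) = 2 + 2·[0.54] = 2 + 1.08 = 3.08.
Under uncorrelated errors the observed covariances equal the true-score covariances, so only the own-variance terms attenuate.
True-score variance = [0.61 + 0.61] + 1.08 = 1.22 + 1.08 = 2.3.
Reliability = 2.3 / 3.08 = 0.747.

0.747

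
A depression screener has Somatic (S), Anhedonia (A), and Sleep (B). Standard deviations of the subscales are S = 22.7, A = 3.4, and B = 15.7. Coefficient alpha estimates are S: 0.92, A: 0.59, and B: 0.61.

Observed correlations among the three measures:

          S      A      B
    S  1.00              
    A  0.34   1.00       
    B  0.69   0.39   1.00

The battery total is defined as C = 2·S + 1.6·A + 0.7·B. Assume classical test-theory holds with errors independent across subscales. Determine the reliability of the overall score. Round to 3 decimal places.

0.928

Var(C) = 2²·22.7² + 1.6²·3.4² + 0.7²·15.7² + 2·[3.2·22.7·3.4·0.34 + 1.4·22.7·15.7·0.69 + 1.12·3.4·15.7·0.39] = 2211.53 + 903.122 = 3114.66.
Under uncorrelated errors the observed covariances equal the true-score covariances, so only the own-variance terms attenuate.
True-score variance = [2²·22.7²·0.92 + 1.6²·3.4²·0.59 + 0.7²·15.7²·0.61] + 903.122 = 1987.4 + 903.122 = 2890.53.
Reliability = 2890.53 / 3114.66 = 0.928.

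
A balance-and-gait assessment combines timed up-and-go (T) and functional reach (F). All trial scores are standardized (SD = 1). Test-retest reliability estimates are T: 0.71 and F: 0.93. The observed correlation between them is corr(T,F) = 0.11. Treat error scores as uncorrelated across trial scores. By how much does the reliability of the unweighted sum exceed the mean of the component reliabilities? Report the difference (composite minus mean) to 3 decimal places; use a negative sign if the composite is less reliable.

Var(sum) = 2 + 0.22 = 2.22; true-score variance = 1.64 + 0.22 = 1.86; composite reliability = 0.8378.
Mean component reliability = 0.8200.
Difference = 0.8378 − 0.8200 = 0.018.

0.018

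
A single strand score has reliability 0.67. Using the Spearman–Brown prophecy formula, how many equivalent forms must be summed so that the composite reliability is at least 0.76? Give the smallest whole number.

2

k ≥ ρ*(1−ρ₁)/(ρ₁(1−ρ*)) = 0.76·0.33 / (0.67·0.24) = 1.560.
Smallest integer k = 2.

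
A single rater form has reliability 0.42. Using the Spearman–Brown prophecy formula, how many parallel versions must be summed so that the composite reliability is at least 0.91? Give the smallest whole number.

14

k ≥ ρ*(1−ρ₁)/(ρ₁(1−ρ*)) = 0.91·0.58 / (0.42·0.09) = 13.963.
Smallest integer k = 14.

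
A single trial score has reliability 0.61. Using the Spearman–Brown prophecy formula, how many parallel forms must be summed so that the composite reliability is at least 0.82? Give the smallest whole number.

k ≥ ρ*(1−ρ₁)/(ρ₁(1−ρ*)) = 0.82·0.39 / (0.61·0.18) = 2.913.
Smallest integer k = 3.

3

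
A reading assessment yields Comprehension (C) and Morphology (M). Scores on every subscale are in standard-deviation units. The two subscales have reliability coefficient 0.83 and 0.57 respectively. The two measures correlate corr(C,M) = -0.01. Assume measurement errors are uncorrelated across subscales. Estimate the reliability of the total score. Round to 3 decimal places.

Var(C+M) = 2 + 2·[(-0.01)] = 2 − 0.02 = 1.98.
With uncorrelated errors the cross-covariances are all true-score covariance, so they carry over unchanged; only the diagonal terms shrink to ρᵢσᵢ².
True-score variance = [0.83 + 0.57] − 0.02 = 1.4 − 0.02 = 1.38.
Reliability = 1.38 / 1.98 = 0.697.

0.697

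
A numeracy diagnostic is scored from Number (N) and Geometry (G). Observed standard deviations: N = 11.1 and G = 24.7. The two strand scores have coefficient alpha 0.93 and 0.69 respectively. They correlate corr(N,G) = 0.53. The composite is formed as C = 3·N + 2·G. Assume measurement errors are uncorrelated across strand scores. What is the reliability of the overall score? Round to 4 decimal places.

Var(C) = 3²·11.1² + 2²·24.7² + 2·[6·11.1·24.7·0.53] = 3549.25 + 1743.72 = 5292.97.
Under uncorrelated errors the observed covariances equal the true-score covariances, so only the own-variance terms attenuate.
True-score variance = [3²·11.1²·0.93 + 2²·24.7²·0.69] + 1743.72 = 2715.12 + 1743.72 = 4458.84.
Reliability = 4458.84 / 5292.97 = 0.8424.

0.8424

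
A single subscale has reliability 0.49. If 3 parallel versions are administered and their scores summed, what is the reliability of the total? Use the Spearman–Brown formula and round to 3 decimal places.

0.742

ρ_k = kρ / (1 + (k−1)ρ) = 3·0.49 / (1 + 2·0.49) = 1.470 / 1.980 = 0.742.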